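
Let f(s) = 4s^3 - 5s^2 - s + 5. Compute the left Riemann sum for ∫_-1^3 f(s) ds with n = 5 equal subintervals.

Δs = (3 − (-1))/5 = 0.8.
Left endpoints: -1, -0.2, 0.6, 1.4, 2.2.
f(-1) = -3, f(-0.2) = 4.968, f(0.6) = 3.464, f(1.4) = 4.776, f(2.2) = 21.192.
Sum = Δs · [f(-1) + f(-0.2) + f(0.6) + f(1.4) + f(2.2)].
Sum = 25.12.

25.12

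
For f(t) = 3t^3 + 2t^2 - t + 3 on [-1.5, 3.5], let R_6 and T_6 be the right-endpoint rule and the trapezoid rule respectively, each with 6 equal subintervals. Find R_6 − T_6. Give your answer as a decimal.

R_6 ≈ 220.011574.
T_6 ≈ 155.949074.
R_6 − T_6 = 64.0625.

64.0625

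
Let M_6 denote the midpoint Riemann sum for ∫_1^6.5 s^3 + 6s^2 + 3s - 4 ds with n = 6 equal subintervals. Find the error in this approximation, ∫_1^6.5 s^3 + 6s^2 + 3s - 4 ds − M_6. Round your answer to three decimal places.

Exact integral: ∫_1^6.5 f(s) ds = 1033.140625.
M_6 ≈ 1026.49718.
Error ≈ 1033.140625 − 1026.49718 ≈ 6.643.

6.643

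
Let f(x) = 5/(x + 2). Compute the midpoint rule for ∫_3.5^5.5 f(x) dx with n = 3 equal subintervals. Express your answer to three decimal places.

1.549

Δx = (5.5 − 3.5)/3 = 2/3.
Midpoints: 23/6, 4.5, 31/6.
f(23/6) = 6/7, f(4.5) = 10/13, f(31/6) = 30/43.
Sum = Δx · [f(23/6) + f(4.5) + f(31/6)].
Sum ≈ 1.549.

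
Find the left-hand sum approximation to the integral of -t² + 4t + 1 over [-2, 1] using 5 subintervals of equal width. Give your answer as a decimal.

-10.68

Δt = (1 − (-2))/5 = 0.6.
Left endpoints: -2, -1.4, -0.8, -0.2, 0.4.
f(-2) = -11, f(-1.4) = -6.56, f(-0.8) = -2.84, f(-0.2) = 0.16, f(0.4) = 2.44.
Sum = Δt · [f(-2) + f(-1.4) + f(-0.8) + f(-0.2) + f(0.4)].
Sum = -10.68.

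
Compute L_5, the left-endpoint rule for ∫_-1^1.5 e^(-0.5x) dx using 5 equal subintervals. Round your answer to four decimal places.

2.6590

Δx = (1.5 − (-1))/5 = 0.5.
Left endpoints: -1, -0.5, 0, 0.5, 1.
f(-1) ≈ 1.6487, f(-0.5) ≈ 1.2840, f(0) ≈ 1.0000, f(0.5) ≈ 0.7788, f(1) ≈ 0.6065.
Sum = Δx · [f(-1) + f(-0.5) + f(0) + f(0.5) + f(1)].
Sum ≈ 2.6590.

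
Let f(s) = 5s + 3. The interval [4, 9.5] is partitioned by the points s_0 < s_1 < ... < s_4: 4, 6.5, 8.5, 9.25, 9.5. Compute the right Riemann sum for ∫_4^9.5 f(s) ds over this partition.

229.3125

Subinterval widths: 2.5, 2, 0.75, 0.25.
Right endpoints: 6.5, 8.5, 9.25, 9.5.
f(6.5) = 35.5, f(8.5) = 45.5, f(9.25) = 49.25, f(9.5) = 50.5.
Sum = Σ Δs_i · f(s_i).
Sum = 229.3125.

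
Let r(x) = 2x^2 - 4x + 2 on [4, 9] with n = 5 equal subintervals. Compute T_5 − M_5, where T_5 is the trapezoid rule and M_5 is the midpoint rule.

2.5

T_5 = 325.
M_5 = 322.5.
T_5 − M_5 = 2.5.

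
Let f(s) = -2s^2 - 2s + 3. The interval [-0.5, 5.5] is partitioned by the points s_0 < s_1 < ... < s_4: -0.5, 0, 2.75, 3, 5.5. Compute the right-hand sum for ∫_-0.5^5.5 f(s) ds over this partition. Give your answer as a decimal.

-223.46875

Subinterval widths: 0.5, 2.75, 0.25, 2.5.
Right endpoints: 0, 2.75, 3, 5.5.
f(0) = 3, f(2.75) = -17.625, f(3) = -21, f(5.5) = -68.5.
Sum = Σ Δs_i · f(s_i).
Sum = -223.46875.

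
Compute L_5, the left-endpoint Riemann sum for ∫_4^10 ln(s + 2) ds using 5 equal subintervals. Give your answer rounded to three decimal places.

Δs = (10 − 4)/5 = 1.2.
Left endpoints: 4, 5.2, 6.4, 7.6, 8.8.
f(4) ≈ 1.792, f(5.2) ≈ 1.974, f(6.4) ≈ 2.128, f(7.6) ≈ 2.262, f(8.8) ≈ 2.380.
Sum = Δs · [f(4) + f(5.2) + f(6.4) + f(7.6) + f(8.8)].
Sum ≈ 12.642.

12.642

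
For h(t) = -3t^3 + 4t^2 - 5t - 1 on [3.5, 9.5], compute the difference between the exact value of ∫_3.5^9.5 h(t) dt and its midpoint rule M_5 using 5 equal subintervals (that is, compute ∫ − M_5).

-39.24

Exact integral: ∫_3.5^9.5 h(t) dt = -5111.25.
M_5 = -5072.01.
Error = -5111.25 − (-5072.01) = -39.24.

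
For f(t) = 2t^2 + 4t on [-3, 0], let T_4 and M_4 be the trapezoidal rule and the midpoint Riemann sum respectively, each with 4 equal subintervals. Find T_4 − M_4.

T_4 = 0.5625.
M_4 = -0.28125.
T_4 − M_4 = 0.84375.

0.84375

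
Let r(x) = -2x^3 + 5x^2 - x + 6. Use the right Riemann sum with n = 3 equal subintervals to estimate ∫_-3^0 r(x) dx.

64

Δx = (0 − (-3))/3 = 1.
Right endpoints: -2, -1, 0.
r(-2) = 44, r(-1) = 14, r(0) = 6.
Sum = Δx · [r(-2) + r(-1) + r(0)].
Sum = 64.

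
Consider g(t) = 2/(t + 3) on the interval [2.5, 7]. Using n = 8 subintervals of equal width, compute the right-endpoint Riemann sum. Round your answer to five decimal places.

1.15087

Δt = (7 − 2.5)/8 = 0.5625.
Right endpoints: 3.0625, 3.625, 4.1875, 4.75, 5.3125, 5.875, 6.4375, 7.
g(3.0625) = 32/97, g(3.625) = 16/53, g(4.1875) = 32/115, g(4.75) = 8/31, g(5.3125) = 32/133, g(5.875) = 16/71, g(6.4375) = 32/151, g(7) = 0.2.
Sum = Δt · [g(3.0625) + g(3.625) + g(4.1875) + ...].
Sum ≈ 1.15087.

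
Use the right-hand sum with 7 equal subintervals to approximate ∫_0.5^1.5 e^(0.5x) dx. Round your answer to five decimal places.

Δx = (1.5 − 0.5)/7 = 1/7.
Right endpoints: 9/14, 11/14, 13/14, 15/14, 17/14, 19/14, 1.5.
f(9/14) ≈ 1.37910, f(11/14) ≈ 1.48121, f(13/14) ≈ 1.59088, f(15/14) ≈ 1.70867, f(17/14) ≈ 1.83518, f(19/14) ≈ 1.97106, f(1.5) ≈ 2.11700.
Sum = Δx · [f(9/14) + f(11/14) + f(13/14) + ...].
Sum ≈ 1.72616.

1.72616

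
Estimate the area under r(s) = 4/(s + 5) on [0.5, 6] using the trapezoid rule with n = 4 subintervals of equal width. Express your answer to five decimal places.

Δs = (6 − 0.5)/4 = 1.375.
r(0.5) = 8/11, r(1.875) = 32/55, r(3.25) = 16/33, r(4.625) = 32/77, r(6) = 4/11.
T_4 = (Δs/2)·[r(s_0) + 2r(s_1) + 2r(s_2) + 2r(s_3) + r(s_4)].
Sum ≈ 2.78810.

2.78810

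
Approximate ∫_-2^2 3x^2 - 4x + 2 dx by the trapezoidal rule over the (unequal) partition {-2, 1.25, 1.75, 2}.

Subinterval widths: 3.25, 0.5, 0.25.
f(-2) = 22, f(1.25) = 1.6875, f(1.75) = 4.1875, f(2) = 6.
On each subinterval the trapezoid contributes (Δx_i/2)·[f(x_{i-1}) + f(x_i)].
Sum = 41.234375.

41.234375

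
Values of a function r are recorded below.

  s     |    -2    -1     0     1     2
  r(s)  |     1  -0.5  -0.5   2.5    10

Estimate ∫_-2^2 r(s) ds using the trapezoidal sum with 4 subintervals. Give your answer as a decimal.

Δs = 1.
T_4 = (1/2)·[1 + 2·(-0.5) + 2·(-0.5) + 2·2.5 + 10] = 7.

7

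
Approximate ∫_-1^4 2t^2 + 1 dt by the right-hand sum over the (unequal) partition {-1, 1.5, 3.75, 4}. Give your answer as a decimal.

Subinterval widths: 2.5, 2.25, 0.25.
Right endpoints: 1.5, 3.75, 4.
f(1.5) = 5.5, f(3.75) = 29.125, f(4) = 33.
Sum = Σ Δt_i · f(t_i).
Sum = 87.53125.

87.53125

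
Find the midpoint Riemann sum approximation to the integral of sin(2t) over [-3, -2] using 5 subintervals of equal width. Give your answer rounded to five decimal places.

0.81231

Δt = (-2 − (-3))/5 = 0.2.
Midpoints: -2.9, -2.7, -2.5, -2.3, -2.1.
f(-2.9) ≈ 0.46460, f(-2.7) ≈ 0.77276, f(-2.5) ≈ 0.95892, f(-2.3) ≈ 0.99369, f(-2.1) ≈ 0.87158.
Sum = Δt · [f(-2.9) + f(-2.7) + f(-2.5) + f(-2.3) + f(-2.1)].
Sum ≈ 0.81231.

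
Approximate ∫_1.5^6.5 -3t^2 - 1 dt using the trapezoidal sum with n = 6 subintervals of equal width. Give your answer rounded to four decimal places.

-277.9861

Δt = (6.5 − 1.5)/6 = 5/6.
f(1.5) = -7.75, f(7/3) = -52/3, f(19/6) = -373/12, f(4) = -49, f(29/6) = -853/12, f(17/3) = -292/3, f(6.5) = -127.75.
T_6 = (Δt/2)·[f(t_0) + 2f(t_1) + ... + 2f(t_{5}) + f(t_6)].
Sum ≈ -277.9861.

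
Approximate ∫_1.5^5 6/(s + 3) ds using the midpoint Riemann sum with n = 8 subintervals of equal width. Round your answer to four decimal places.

3.4506

Δs = (5 − 1.5)/8 = 0.4375.
Midpoints: 1.71875, 2.15625, 2.59375, 3.03125, 3.46875, 3.90625, 4.34375, 4.78125.
f(1.71875) = 192/151, f(2.15625) = 64/55, f(2.59375) = 192/179, f(3.03125) = 192/193, f(3.46875) = 64/69, f(3.90625) = 192/221, f(4.34375) = 192/235, f(4.78125) = 64/83.
Sum = Δs · [f(1.71875) + f(2.15625) + f(2.59375) + ...].
Sum ≈ 3.4506.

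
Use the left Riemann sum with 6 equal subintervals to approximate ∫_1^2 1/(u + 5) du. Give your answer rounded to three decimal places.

Δu = (2 − 1)/6 = 1/6.
Left endpoints: 1, 7/6, 4/3, 1.5, 5/3, 11/6.
f(1) = 1/6, f(7/6) = 6/37, f(4/3) = 3/19, f(1.5) = 2/13, f(5/3) = 0.15, f(11/6) = 6/41.
Sum = Δu · [f(1) + f(7/6) + f(4/3) + ...].
Sum ≈ 0.156.

0.156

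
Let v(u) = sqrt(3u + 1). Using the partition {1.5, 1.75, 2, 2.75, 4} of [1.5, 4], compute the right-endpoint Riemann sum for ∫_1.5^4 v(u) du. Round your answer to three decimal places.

8.074

Subinterval widths: 0.25, 0.25, 0.75, 1.25.
Right endpoints: 1.75, 2, 2.75, 4.
v(1.75) ≈ 2.500, v(2) ≈ 2.646, v(2.75) ≈ 3.041, v(4) ≈ 3.606.
Sum = Σ Δu_i · v(u_i).
Sum ≈ 8.074.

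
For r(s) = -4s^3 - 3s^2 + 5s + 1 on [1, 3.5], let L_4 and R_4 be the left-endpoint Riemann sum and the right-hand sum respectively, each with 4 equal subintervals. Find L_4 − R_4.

117.96875

L_4 = -106.2109375.
R_4 = -224.1796875.
L_4 − R_4 = 117.96875.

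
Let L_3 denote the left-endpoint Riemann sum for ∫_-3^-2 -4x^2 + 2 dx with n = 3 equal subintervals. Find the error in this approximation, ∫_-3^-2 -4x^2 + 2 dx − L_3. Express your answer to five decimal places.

Exact integral: ∫_-3^-2 f(x) dx ≈ -23.3333333.
L_3 ≈ -26.7407407.
Error ≈ -23.3333333 − (-26.7407407) ≈ 3.40741.

3.40741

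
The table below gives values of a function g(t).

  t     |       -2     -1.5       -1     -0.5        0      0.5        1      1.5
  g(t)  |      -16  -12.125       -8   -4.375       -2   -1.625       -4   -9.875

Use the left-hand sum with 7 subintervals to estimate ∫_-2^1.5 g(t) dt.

Δt = 0.5.
Sum = 0.5·[(-16) + (-12.125) + (-8) + (-4.375) + (-2) + (-1.625) + (-4)] = -24.0625.

-24.0625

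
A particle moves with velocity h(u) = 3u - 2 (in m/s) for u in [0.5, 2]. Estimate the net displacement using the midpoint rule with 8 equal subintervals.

2.625

Δu = (2 − 0.5)/8 = 0.1875.
Midpoints: 0.59375, 0.78125, 0.96875, 1.15625, 1.34375, 1.53125, 1.71875, 1.90625.
h(0.59375) = -0.21875, h(0.78125) = 0.34375, h(0.96875) = 0.90625, h(1.15625) = 1.46875, h(1.34375) = 2.03125, h(1.53125) = 2.59375, h(1.71875) = 3.15625, h(1.90625) = 3.71875.
Sum = Δu · [h(0.59375) + h(0.78125) + h(0.96875) + ...].
Sum = 2.625.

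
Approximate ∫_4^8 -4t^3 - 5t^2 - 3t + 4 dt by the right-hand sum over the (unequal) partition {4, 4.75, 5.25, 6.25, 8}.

-6143.625

Subinterval widths: 0.75, 0.5, 1, 1.75.
Right endpoints: 4.75, 5.25, 6.25, 8.
f(4.75) = -551.75, f(5.25) = -728.375, f(6.25) = -1186.625, f(8) = -2388.
Sum = Σ Δt_i · f(t_i).
Sum = -6143.625.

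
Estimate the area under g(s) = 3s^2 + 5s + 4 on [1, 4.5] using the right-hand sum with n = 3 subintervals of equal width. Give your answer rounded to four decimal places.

198.5278

Δs = (4.5 − 1)/3 = 7/6.
Right endpoints: 13/6, 10/3, 4.5.
g(13/6) = 347/12, g(10/3) = 54, g(4.5) = 87.25.
Sum = Δs · [g(13/6) + g(10/3) + g(4.5)].
Sum ≈ 198.5278.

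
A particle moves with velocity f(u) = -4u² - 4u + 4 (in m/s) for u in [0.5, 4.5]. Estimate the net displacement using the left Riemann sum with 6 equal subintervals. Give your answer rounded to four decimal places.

Δu = (4.5 − 0.5)/6 = 2/3.
Left endpoints: 0.5, 7/6, 11/6, 2.5, 19/6, 23/6.
f(0.5) = 1, f(7/6) = -55/9, f(11/6) = -151/9, f(2.5) = -31, f(19/6) = -439/9, f(23/6) = -631/9.
Sum = Δu · [f(0.5) + f(7/6) + f(11/6) + ...].
Sum ≈ -114.5185.

-114.5185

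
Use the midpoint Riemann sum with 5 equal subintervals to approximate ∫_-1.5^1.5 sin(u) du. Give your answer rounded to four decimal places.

0.0000

Δu = (1.5 − (-1.5))/5 = 0.6.
Midpoints: -1.2, -0.6, 0, 0.6, 1.2.
f(-1.2) ≈ -0.9320, f(-0.6) ≈ -0.5646, f(0) ≈ 0.0000, f(0.6) ≈ 0.5646, f(1.2) ≈ 0.9320.
Sum = Δu · [f(-1.2) + f(-0.6) + f(0) + f(0.6) + f(1.2)].
Sum ≈ 0.0000.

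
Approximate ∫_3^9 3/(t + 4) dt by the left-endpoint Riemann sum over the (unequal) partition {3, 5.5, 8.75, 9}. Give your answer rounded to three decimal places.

Subinterval widths: 2.5, 3.25, 0.25.
Left endpoints: 3, 5.5, 8.75.
f(3) = 3/7, f(5.5) = 6/19, f(8.75) = 4/17.
Sum = Σ Δt_i · f(t_i).
Sum ≈ 2.157.

2.157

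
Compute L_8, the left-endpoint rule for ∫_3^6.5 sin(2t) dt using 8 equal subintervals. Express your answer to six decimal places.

Δt = (6.5 − 3)/8 = 0.4375.
Left endpoints: 3, 3.4375, 3.875, 4.3125, 4.75, 5.1875, 5.625, 6.0625.
f(3) ≈ -0.279415, f(3.4375) ≈ 0.557868, f(3.875) ≈ 0.994599, f(4.3125) ≈ 0.717201, f(4.75) ≈ -0.075151, f(5.1875) ≈ -0.813545, f(5.625) ≈ -0.967808, f(6.0625) ≈ -0.427179.
Sum = Δt · [f(3) + f(3.4375) + f(3.875) + ...].
Sum ≈ -0.128376.

-0.128376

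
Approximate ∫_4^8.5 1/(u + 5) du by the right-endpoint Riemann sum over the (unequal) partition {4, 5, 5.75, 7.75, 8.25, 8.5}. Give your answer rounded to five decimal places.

Subinterval widths: 1, 0.75, 2, 0.5, 0.25.
Right endpoints: 5, 5.75, 7.75, 8.25, 8.5.
f(5) = 0.1, f(5.75) = 4/43, f(7.75) = 4/51, f(8.25) = 4/53, f(8.5) = 2/27.
Sum = Σ Δu_i · f(u_i).
Sum ≈ 0.38288.

0.38288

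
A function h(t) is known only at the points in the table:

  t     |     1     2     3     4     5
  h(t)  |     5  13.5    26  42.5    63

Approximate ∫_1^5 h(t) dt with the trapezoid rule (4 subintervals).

116

Δt = 1.
T_4 = (1/2)·[5 + 2·13.5 + 2·26 + 2·42.5 + 63] = 116.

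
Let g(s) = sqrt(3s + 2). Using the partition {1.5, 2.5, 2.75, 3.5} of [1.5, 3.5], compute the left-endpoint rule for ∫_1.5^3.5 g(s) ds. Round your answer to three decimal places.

5.721

Subinterval widths: 1, 0.25, 0.75.
Left endpoints: 1.5, 2.5, 2.75.
g(1.5) ≈ 2.550, g(2.5) ≈ 3.082, g(2.75) ≈ 3.202.
Sum = Σ Δs_i · g(s_i).
Sum ≈ 5.721.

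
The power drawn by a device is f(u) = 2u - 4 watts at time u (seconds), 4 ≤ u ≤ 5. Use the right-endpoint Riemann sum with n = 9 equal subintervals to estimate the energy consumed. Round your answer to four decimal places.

5.1111

Δu = (5 − 4)/9 = 1/9.
Right endpoints: 37/9, 38/9, 13/3, 40/9, 41/9, 14/3, 43/9, 44/9, 5.
f(37/9) = 38/9, f(38/9) = 40/9, f(13/3) = 14/3, f(40/9) = 44/9, f(41/9) = 46/9, f(14/3) = 16/3, f(43/9) = 50/9, f(44/9) = 52/9, f(5) = 6.
Sum = Δu · [f(37/9) + f(38/9) + f(13/3) + ...].
Sum ≈ 5.1111.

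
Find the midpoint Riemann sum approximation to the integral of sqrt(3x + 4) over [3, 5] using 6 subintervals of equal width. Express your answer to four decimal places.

7.9885

Δx = (5 − 3)/6 = 1/3.
Midpoints: 19/6, 3.5, 23/6, 25/6, 4.5, 29/6.
f(19/6) ≈ 3.6742, f(3.5) ≈ 3.8079, f(23/6) ≈ 3.9370, f(25/6) ≈ 4.0620, f(4.5) ≈ 4.1833, f(29/6) ≈ 4.3012.
Sum = Δx · [f(19/6) + f(3.5) + f(23/6) + ...].
Sum ≈ 7.9885.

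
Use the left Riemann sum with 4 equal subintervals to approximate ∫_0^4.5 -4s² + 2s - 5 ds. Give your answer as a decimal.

-87.046875

Δs = (4.5 − 0)/4 = 1.125.
Left endpoints: 0, 1.125, 2.25, 3.375.
f(0) = -5, f(1.125) = -7.8125, f(2.25) = -20.75, f(3.375) = -43.8125.
Sum = Δs · [f(0) + f(1.125) + f(2.25) + f(3.375)].
Sum = -87.046875.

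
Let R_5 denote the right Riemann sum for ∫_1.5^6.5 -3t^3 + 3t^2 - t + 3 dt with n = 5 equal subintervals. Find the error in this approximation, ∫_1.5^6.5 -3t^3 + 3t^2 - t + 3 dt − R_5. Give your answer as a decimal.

Exact integral: ∫_1.5^6.5 f(t) dt = -1068.75.
R_5 = -1445.625.
Error = -1068.75 − (-1445.625) = 376.875.

376.875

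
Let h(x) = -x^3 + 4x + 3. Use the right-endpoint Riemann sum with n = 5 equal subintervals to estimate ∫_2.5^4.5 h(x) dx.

-72.81

Δx = (4.5 − 2.5)/5 = 0.4.
Right endpoints: 2.9, 3.3, 3.7, 4.1, 4.5.
h(2.9) = -9.789, h(3.3) = -19.737, h(3.7) = -32.853, h(4.1) = -49.521, h(4.5) = -70.125.
Sum = Δx · [h(2.9) + h(3.3) + h(3.7) + h(4.1) + h(4.5)].
Sum = -72.81.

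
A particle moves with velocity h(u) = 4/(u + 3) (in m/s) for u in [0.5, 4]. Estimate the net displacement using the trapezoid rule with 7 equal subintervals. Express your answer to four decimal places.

Δu = (4 − 0.5)/7 = 0.5.
h(0.5) = 8/7, h(1) = 1, h(1.5) = 8/9, h(2) = 0.8, h(2.5) = 8/11, h(3) = 2/3, h(3.5) = 8/13, h(4) = 4/7.
T_7 = (Δu/2)·[h(u_0) + 2h(u_1) + ... + 2h(u_{6}) + h(u_7)].
Sum ≈ 2.7777.

2.7777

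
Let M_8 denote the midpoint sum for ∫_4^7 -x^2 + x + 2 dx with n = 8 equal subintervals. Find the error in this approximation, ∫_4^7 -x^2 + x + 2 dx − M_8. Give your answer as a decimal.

Exact integral: ∫_4^7 f(x) dx = -70.5.
M_8 = -70.46484375.
Error = -70.5 − (-70.46484375) = -0.03515625.

-0.03515625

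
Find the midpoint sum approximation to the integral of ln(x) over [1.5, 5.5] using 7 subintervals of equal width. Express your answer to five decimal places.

Δx = (5.5 − 1.5)/7 = 4/7.
Midpoints: 25/14, 33/14, 41/14, 3.5, 57/14, 65/14, 73/14.
f(25/14) ≈ 0.57982, f(33/14) ≈ 0.85745, f(41/14) ≈ 1.07451, f(3.5) ≈ 1.25276, f(57/14) ≈ 1.40399, f(65/14) ≈ 1.53533, f(73/14) ≈ 1.65140.
Sum = Δx · [f(25/14) + f(33/14) + f(41/14) + ...].
Sum ≈ 4.77444.

4.77444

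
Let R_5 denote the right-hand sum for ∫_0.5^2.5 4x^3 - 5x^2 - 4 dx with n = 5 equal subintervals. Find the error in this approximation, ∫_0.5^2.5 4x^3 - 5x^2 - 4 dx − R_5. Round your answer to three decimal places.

Exact integral: ∫_0.5^2.5 f(x) dx ≈ 5.16667.
R_5 = 12.26.
Error ≈ 5.16667 − 12.26 ≈ -7.093.

-7.093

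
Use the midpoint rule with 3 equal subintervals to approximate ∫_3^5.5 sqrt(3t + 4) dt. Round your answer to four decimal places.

Δt = (5.5 − 3)/3 = 5/6.
Midpoints: 41/12, 4.25, 61/12.
f(41/12) ≈ 3.7749, f(4.25) ≈ 4.0927, f(61/12) ≈ 4.3875.
Sum = Δt · [f(41/12) + f(4.25) + f(61/12)].
Sum ≈ 10.2126.

10.2126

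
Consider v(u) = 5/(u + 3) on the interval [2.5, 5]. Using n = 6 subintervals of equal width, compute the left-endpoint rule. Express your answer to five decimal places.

Δu = (5 − 2.5)/6 = 5/12.
Left endpoints: 2.5, 35/12, 10/3, 3.75, 25/6, 55/12.
v(2.5) = 10/11, v(35/12) = 60/71, v(10/3) = 15/19, v(3.75) = 20/27, v(25/6) = 30/43, v(55/12) = 60/91.
Sum = Δu · [v(2.5) + v(35/12) + v(10/3) + ...].
Sum ≈ 1.93391.

1.93391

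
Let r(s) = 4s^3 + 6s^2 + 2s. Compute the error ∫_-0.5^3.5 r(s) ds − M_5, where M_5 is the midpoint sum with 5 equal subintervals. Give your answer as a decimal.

Exact integral: ∫_-0.5^3.5 r(s) ds = 248.
M_5 = 242.88.
Error = 248 − 242.88 = 5.12.

5.12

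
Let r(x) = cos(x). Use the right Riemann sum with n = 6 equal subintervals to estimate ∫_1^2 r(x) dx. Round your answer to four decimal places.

-0.0120

Δx = (2 − 1)/6 = 1/6.
Right endpoints: 7/6, 4/3, 1.5, 5/3, 11/6, 2.
r(7/6) ≈ 0.3932, r(4/3) ≈ 0.2352, r(1.5) ≈ 0.0707, r(5/3) ≈ -0.0957, r(11/6) ≈ -0.2595, r(2) ≈ -0.4161.
Sum = Δx · [r(7/6) + r(4/3) + r(1.5) + ...].
Sum ≈ -0.0120.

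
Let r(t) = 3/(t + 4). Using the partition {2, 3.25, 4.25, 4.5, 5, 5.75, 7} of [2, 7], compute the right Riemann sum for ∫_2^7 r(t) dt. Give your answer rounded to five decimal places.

1.70746

Subinterval widths: 1.25, 1, 0.25, 0.5, 0.75, 1.25.
Right endpoints: 3.25, 4.25, 4.5, 5, 5.75, 7.
r(3.25) = 12/29, r(4.25) = 4/11, r(4.5) = 6/17, r(5) = 1/3, r(5.75) = 4/13, r(7) = 3/11.
Sum = Σ Δt_i · r(t_i).
Sum ≈ 1.70746.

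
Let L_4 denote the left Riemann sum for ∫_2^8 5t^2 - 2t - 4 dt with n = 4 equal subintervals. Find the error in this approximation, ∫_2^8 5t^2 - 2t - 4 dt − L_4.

204.75

Exact integral: ∫_2^8 f(t) dt = 756.
L_4 = 551.25.
Error = 756 − 551.25 = 204.75.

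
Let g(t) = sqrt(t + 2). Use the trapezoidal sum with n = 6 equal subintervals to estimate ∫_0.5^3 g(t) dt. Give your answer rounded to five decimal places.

4.81699

Δt = (3 − 0.5)/6 = 5/12.
g(0.5) ≈ 1.58114, g(11/12) ≈ 1.70783, g(4/3) ≈ 1.82574, g(1.75) ≈ 1.93649, g(13/6) ≈ 2.04124, g(31/12) ≈ 2.14087, g(3) ≈ 2.23607.
T_6 = (Δt/2)·[g(t_0) + 2g(t_1) + ... + 2g(t_{5}) + g(t_6)].
Sum ≈ 4.81699.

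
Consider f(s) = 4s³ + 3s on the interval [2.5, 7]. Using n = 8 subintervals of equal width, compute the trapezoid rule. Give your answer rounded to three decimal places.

Δs = (7 − 2.5)/8 = 0.5625.
f(2.5) = 70, f(3.0625) = 127057/1024, f(3.625) = 201.4140625, f(4.1875) = 313627/1024, f(4.75) = 442.9375, f(5.3125) = 630445/1024, f(5.875) = 828.7421875, f(6.4375) = 1112503/1024, f(7) = 1393.
T_8 = (Δs/2)·[f(s_0) + 2f(s_1) + ... + 2f(s_{7}) + f(s_8)].
Sum ≈ 2439.589.

2439.589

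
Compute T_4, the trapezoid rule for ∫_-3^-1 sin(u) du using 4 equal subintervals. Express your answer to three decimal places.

-1.498

Δu = (-1 − (-3))/4 = 0.5.
f(-3) ≈ -0.141, f(-2.5) ≈ -0.598, f(-2) ≈ -0.909, f(-1.5) ≈ -0.997, f(-1) ≈ -0.841.
T_4 = (Δu/2)·[f(u_0) + 2f(u_1) + 2f(u_2) + 2f(u_3) + f(u_4)].
Sum ≈ -1.498.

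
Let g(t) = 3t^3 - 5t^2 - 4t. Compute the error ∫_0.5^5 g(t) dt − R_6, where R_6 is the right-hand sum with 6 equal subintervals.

Exact integral: ∫_0.5^5 g(t) dt = 211.078125.
R_6 = 306.73828125.
Error = 211.078125 − 306.73828125 = -95.66015625.

-95.66015625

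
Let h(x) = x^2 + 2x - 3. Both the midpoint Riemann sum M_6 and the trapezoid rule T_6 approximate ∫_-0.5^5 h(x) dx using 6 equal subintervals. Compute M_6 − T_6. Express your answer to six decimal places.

-1.155382

M_6 ≈ 49.57320602.
T_6 ≈ 50.72858796.
M_6 − T_6 ≈ -1.155382.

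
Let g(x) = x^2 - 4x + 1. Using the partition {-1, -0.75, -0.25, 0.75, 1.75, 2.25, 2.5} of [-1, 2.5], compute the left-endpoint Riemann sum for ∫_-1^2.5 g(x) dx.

2.203125

Subinterval widths: 0.25, 0.5, 1, 1, 0.5, 0.25.
Left endpoints: -1, -0.75, -0.25, 0.75, 1.75, 2.25.
g(-1) = 6, g(-0.75) = 4.5625, g(-0.25) = 2.0625, g(0.75) = -1.4375, g(1.75) = -2.9375, g(2.25) = -2.9375.
Sum = Σ Δx_i · g(x_i).
Sum = 2.203125.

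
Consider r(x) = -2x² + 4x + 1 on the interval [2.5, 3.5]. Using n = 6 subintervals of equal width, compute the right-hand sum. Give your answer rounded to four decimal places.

Δx = (3.5 − 2.5)/6 = 1/6.
Right endpoints: 8/3, 17/6, 3, 19/6, 10/3, 3.5.
r(8/3) = -23/9, r(17/6) = -67/18, r(3) = -5, r(19/6) = -115/18, r(10/3) = -71/9, r(3.5) = -9.5.
Sum = Δx · [r(8/3) + r(17/6) + r(3) + ...].
Sum ≈ -5.8426.

-5.8426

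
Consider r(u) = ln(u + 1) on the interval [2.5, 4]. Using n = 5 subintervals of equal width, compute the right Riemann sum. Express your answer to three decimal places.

2.215

Δu = (4 − 2.5)/5 = 0.3.
Right endpoints: 2.8, 3.1, 3.4, 3.7, 4.
r(2.8) ≈ 1.335, r(3.1) ≈ 1.411, r(3.4) ≈ 1.482, r(3.7) ≈ 1.548, r(4) ≈ 1.609.
Sum = Δu · [r(2.8) + r(3.1) + r(3.4) + r(3.7) + r(4)].
Sum ≈ 2.215.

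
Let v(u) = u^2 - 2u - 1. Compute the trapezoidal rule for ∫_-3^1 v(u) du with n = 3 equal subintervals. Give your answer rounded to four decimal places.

Δu = (1 − (-3))/3 = 4/3.
v(-3) = 14, v(-5/3) = 46/9, v(-1/3) = -2/9, v(1) = -2.
T_3 = (Δu/2)·[v(u_0) + 2v(u_1) + 2v(u_2) + v(u_3)].
Sum ≈ 14.5185.

14.5185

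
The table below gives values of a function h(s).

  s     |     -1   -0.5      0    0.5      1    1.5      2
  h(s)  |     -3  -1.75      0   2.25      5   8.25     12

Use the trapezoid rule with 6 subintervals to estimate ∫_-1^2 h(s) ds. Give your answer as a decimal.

Δs = 0.5.
T_6 = (0.5/2)·[(-3) + 2·(-1.75) + 2·0 + 2·2.25 + 2·5 + 2·8.25 + 12] = 9.125.

9.125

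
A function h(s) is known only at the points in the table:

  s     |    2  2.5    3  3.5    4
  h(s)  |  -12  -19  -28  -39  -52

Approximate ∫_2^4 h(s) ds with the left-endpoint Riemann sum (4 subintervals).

-49

Δs = 0.5.
Sum = 0.5·[(-12) + (-19) + (-28) + (-39)] = -49.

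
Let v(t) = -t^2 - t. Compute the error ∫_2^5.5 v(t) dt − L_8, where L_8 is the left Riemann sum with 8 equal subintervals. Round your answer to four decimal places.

Exact integral: ∫_2^5.5 v(t) dt ≈ -65.916667.
L_8 ≈ -59.520508.
Error ≈ -65.916667 − (-59.520508) ≈ -6.3962.

-6.3962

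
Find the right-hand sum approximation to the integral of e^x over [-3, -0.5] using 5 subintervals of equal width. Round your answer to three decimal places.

0.707

Δx = (-0.5 − (-3))/5 = 0.5.
Right endpoints: -2.5, -2, -1.5, -1, -0.5.
f(-2.5) ≈ 0.082, f(-2) ≈ 0.135, f(-1.5) ≈ 0.223, f(-1) ≈ 0.368, f(-0.5) ≈ 0.607.
Sum = Δx · [f(-2.5) + f(-2) + f(-1.5) + f(-1) + f(-0.5)].
Sum ≈ 0.707.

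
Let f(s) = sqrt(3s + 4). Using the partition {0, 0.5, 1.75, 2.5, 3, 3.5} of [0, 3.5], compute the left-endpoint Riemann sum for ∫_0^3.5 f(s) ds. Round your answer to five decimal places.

Subinterval widths: 0.5, 1.25, 0.75, 0.5, 0.5.
Left endpoints: 0, 0.5, 1.75, 2.5, 3.
f(0) ≈ 2.00000, f(0.5) ≈ 2.34521, f(1.75) ≈ 3.04138, f(2.5) ≈ 3.39116, f(3) ≈ 3.60555.
Sum = Σ Δs_i · f(s_i).
Sum ≈ 9.71090.

9.71090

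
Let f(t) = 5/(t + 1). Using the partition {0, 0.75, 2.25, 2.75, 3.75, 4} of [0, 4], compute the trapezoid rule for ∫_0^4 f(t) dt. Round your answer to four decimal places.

8.4106

Subinterval widths: 0.75, 1.5, 0.5, 1, 0.25.
f(0) = 5, f(0.75) = 20/7, f(2.25) = 20/13, f(2.75) = 4/3, f(3.75) = 20/19, f(4) = 1.
On each subinterval the trapezoid contributes (Δt_i/2)·[f(t_{i-1}) + f(t_i)].
Sum ≈ 8.4106.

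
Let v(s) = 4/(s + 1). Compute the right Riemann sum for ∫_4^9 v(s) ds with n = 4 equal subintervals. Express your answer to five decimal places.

Δs = (9 − 4)/4 = 1.25.
Right endpoints: 5.25, 6.5, 7.75, 9.
v(5.25) = 0.64, v(6.5) = 8/15, v(7.75) = 16/35, v(9) = 0.4.
Sum = Δs · [v(5.25) + v(6.5) + v(7.75) + v(9)].
Sum ≈ 2.53810.

2.53810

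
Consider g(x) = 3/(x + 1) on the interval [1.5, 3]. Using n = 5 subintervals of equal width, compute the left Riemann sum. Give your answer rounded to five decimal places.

Δx = (3 − 1.5)/5 = 0.3.
Left endpoints: 1.5, 1.8, 2.1, 2.4, 2.7.
g(1.5) = 1.2, g(1.8) = 15/14, g(2.1) = 30/31, g(2.4) = 15/17, g(2.7) = 30/37.
Sum = Δx · [g(1.5) + g(1.8) + g(2.1) + g(2.4) + g(2.7)].
Sum ≈ 1.47970.

1.47970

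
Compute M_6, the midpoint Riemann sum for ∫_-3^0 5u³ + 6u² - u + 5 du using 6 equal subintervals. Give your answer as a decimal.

-26.71875

Δu = (0 − (-3))/6 = 0.5.
Midpoints: -2.75, -2.25, -1.75, -1.25, -0.75, -0.25.
f(-2.75) = -50.859375, f(-2.25) = -19.328125, f(-1.75) = -1.671875, f(-1.25) = 5.859375, f(-0.75) = 7.015625, f(-0.25) = 5.546875.
Sum = Δu · [f(-2.75) + f(-2.25) + f(-1.75) + ...].
Sum = -26.71875.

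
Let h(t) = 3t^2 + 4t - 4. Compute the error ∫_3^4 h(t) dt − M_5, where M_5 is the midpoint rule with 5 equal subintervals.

Exact integral: ∫_3^4 h(t) dt = 47.
M_5 = 46.99.
Error = 47 − 46.99 = 0.01.

0.01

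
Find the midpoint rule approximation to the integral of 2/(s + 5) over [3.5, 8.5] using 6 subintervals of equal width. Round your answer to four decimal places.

Δs = (8.5 − 3.5)/6 = 5/6.
Midpoints: 47/12, 4.75, 67/12, 77/12, 7.25, 97/12.
f(47/12) = 24/107, f(4.75) = 8/39, f(67/12) = 24/127, f(77/12) = 24/137, f(7.25) = 8/49, f(97/12) = 24/157.
Sum = Δs · [f(47/12) + f(4.75) + f(67/12) + ...].
Sum ≈ 0.9248.

0.9248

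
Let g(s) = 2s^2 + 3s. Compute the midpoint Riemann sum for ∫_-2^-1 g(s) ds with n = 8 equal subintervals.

0.1640625

Δs = (-1 − (-2))/8 = 0.125.
Midpoints: -1.9375, -1.8125, -1.6875, -1.5625, -1.4375, -1.3125, -1.1875, -1.0625.
g(-1.9375) = 1.6953125, g(-1.8125) = 1.1328125, g(-1.6875) = 0.6328125, g(-1.5625) = 0.1953125, g(-1.4375) = -0.1796875, g(-1.3125) = -0.4921875, g(-1.1875) = -0.7421875, g(-1.0625) = -0.9296875.
Sum = Δs · [g(-1.9375) + g(-1.8125) + g(-1.6875) + ...].
Sum = 0.1640625.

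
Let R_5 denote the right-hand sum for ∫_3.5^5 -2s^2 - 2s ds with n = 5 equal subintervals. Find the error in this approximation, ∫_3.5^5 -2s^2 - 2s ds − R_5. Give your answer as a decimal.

4.32

Exact integral: ∫_3.5^5 f(s) ds = -67.5.
R_5 = -71.82.
Error = -67.5 − (-71.82) = 4.32.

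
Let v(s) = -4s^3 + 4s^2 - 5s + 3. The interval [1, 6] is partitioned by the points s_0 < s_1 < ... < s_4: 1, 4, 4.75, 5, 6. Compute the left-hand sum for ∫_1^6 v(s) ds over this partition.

Subinterval widths: 3, 0.75, 0.25, 1.
Left endpoints: 1, 4, 4.75, 5.
v(1) = -2, v(4) = -209, v(4.75) = -359.1875, v(5) = -422.
Sum = Σ Δs_i · v(s_i).
Sum = -674.546875.

-674.546875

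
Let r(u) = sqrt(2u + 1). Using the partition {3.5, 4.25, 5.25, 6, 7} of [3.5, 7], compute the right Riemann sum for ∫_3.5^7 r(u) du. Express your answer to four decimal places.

Subinterval widths: 0.75, 1, 0.75, 1.
Right endpoints: 4.25, 5.25, 6, 7.
r(4.25) ≈ 3.0822, r(5.25) ≈ 3.3912, r(6) ≈ 3.6056, r(7) ≈ 3.8730.
Sum = Σ Δu_i · r(u_i).
Sum ≈ 12.2800.

12.2800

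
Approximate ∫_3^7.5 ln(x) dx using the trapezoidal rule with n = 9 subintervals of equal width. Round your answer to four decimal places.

Δx = (7.5 − 3)/9 = 0.5.
f(3) ≈ 1.0986, f(3.5) ≈ 1.2528, f(4) ≈ 1.3863, f(4.5) ≈ 1.5041, f(5) ≈ 1.6094, f(5.5) ≈ 1.7047, f(6) ≈ 1.7918, f(6.5) ≈ 1.8718, f(7) ≈ 1.9459, f(7.5) ≈ 2.0149.
T_9 = (Δx/2)·[f(x_0) + 2f(x_1) + ... + 2f(x_{8}) + f(x_9)].
Sum ≈ 7.3118.

7.3118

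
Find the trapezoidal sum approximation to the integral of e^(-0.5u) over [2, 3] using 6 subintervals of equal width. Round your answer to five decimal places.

Δu = (3 − 2)/6 = 1/6.
f(2) ≈ 0.36788, f(13/6) ≈ 0.33847, f(7/3) ≈ 0.31140, f(2.5) ≈ 0.28650, f(8/3) ≈ 0.26360, f(17/6) ≈ 0.24252, f(3) ≈ 0.22313.
T_6 = (Δu/2)·[f(u_0) + 2f(u_1) + ... + 2f(u_{5}) + f(u_6)].
Sum ≈ 0.28967.

0.28967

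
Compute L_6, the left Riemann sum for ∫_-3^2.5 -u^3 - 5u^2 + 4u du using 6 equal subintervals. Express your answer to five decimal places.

-66.17983

Δu = (2.5 − (-3))/6 = 11/12.
Left endpoints: -3, -25/12, -7/6, -0.25, 2/3, 19/12.
f(-3) = -30, f(-25/12) = -36275/1728, f(-7/6) = -2135/216, f(-0.25) = -1.296875, f(2/3) = 4/27, f(19/12) = -17575/1728.
Sum = Δu · [f(-3) + f(-25/12) + f(-7/6) + ...].
Sum ≈ -66.17983.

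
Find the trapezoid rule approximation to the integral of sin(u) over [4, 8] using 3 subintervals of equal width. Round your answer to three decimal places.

Δu = (8 − 4)/3 = 4/3.
f(4) ≈ -0.757, f(16/3) ≈ -0.813, f(20/3) ≈ 0.374, f(8) ≈ 0.989.
T_3 = (Δu/2)·[f(u_0) + 2f(u_1) + 2f(u_2) + f(u_3)].
Sum ≈ -0.431.

-0.431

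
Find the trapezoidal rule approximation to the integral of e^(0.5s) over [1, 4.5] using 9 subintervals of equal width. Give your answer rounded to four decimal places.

15.7274

Δs = (4.5 − 1)/9 = 7/18.
f(1) ≈ 1.6487, f(25/18) ≈ 2.0026, f(16/9) ≈ 2.4324, f(13/6) ≈ 2.9545, f(23/9) ≈ 3.5887, f(53/18) ≈ 4.3589, f(10/3) ≈ 5.2945, f(67/18) ≈ 6.4309, f(37/9) ≈ 7.8112, f(4.5) ≈ 9.4877.
T_9 = (Δs/2)·[f(s_0) + 2f(s_1) + ... + 2f(s_{8}) + f(s_9)].
Sum ≈ 15.7274.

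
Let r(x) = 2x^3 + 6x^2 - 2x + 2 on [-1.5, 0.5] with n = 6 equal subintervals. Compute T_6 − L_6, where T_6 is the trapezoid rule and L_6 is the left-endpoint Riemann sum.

-1.5

T_6 ≈ 10.611111.
L_6 ≈ 12.111111.
T_6 − L_6 = -1.5.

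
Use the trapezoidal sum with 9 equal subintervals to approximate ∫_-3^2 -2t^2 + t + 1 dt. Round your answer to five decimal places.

-21.34774

Δt = (2 − (-3))/9 = 5/9.
f(-3) = -20, f(-22/9) = -1085/81, f(-17/9) = -650/81, f(-4/3) = -35/9, f(-7/9) = -80/81, f(-2/9) = 55/81, f(1/3) = 10/9, f(8/9) = 25/81, f(13/9) = -140/81, f(2) = -5.
T_9 = (Δt/2)·[f(t_0) + 2f(t_1) + ... + 2f(t_{8}) + f(t_9)].
Sum ≈ -21.34774.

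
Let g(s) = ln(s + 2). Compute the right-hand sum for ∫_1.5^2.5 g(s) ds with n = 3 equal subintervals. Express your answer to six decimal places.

Δs = (2.5 − 1.5)/3 = 1/3.
Right endpoints: 11/6, 13/6, 2.5.
g(11/6) ≈ 1.343735, g(13/6) ≈ 1.427116, g(2.5) ≈ 1.504077.
Sum = Δs · [g(11/6) + g(13/6) + g(2.5)].
Sum ≈ 1.424976.

1.424976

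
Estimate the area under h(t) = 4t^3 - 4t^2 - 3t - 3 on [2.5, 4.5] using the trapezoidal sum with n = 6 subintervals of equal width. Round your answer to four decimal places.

Δt = (4.5 − 2.5)/6 = 1/3.
h(2.5) = 27, h(17/6) = 1279/27, h(19/6) = 2009/27, h(3.5) = 109, h(23/6) = 4105/27, h(25/6) = 5519/27, h(4.5) = 267.
T_6 = (Δt/2)·[h(t_0) + 2h(t_1) + ... + 2h(t_{5}) + h(t_6)].
Sum ≈ 244.7407.

244.7407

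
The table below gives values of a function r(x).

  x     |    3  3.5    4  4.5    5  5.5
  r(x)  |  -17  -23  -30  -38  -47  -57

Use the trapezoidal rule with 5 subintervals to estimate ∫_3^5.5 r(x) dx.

-87.5

Δx = 0.5.
T_5 = (0.5/2)·[(-17) + 2·(-23) + 2·(-30) + 2·(-38) + 2·(-47) + (-57)] = -87.5.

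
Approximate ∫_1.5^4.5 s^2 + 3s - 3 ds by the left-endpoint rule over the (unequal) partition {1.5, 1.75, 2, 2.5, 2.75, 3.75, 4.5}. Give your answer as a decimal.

38

Subinterval widths: 0.25, 0.25, 0.5, 0.25, 1, 0.75.
Left endpoints: 1.5, 1.75, 2, 2.5, 2.75, 3.75.
f(1.5) = 3.75, f(1.75) = 5.3125, f(2) = 7, f(2.5) = 10.75, f(2.75) = 12.8125, f(3.75) = 22.3125.
Sum = Σ Δs_i · f(s_i).
Sum = 38.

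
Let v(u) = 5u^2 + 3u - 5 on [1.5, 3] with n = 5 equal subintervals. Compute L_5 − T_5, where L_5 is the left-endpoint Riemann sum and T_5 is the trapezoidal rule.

L_5 = 36.375.
T_5 = 42.1125.
L_5 − T_5 = -5.7375.

-5.7375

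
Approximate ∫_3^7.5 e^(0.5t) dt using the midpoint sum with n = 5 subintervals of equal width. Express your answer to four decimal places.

75.4406

Δt = (7.5 − 3)/5 = 0.9.
Midpoints: 3.45, 4.35, 5.25, 6.15, 7.05.
f(3.45) ≈ 5.6125, f(4.35) ≈ 8.8022, f(5.25) ≈ 13.8046, f(6.15) ≈ 21.6499, f(7.05) ≈ 33.9538.
Sum = Δt · [f(3.45) + f(4.35) + f(5.25) + f(6.15) + f(7.05)].
Sum ≈ 75.4406.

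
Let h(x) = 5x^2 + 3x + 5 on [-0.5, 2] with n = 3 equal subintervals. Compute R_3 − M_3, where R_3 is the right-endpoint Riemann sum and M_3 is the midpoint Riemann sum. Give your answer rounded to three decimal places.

R_3 ≈ 44.05093.
M_3 ≈ 30.94329.
R_3 − M_3 ≈ 13.108.

13.108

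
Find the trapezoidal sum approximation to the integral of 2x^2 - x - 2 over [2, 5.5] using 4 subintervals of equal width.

86.3515625

Δx = (5.5 − 2)/4 = 0.875.
f(2) = 4, f(2.875) = 11.65625, f(3.75) = 22.375, f(4.625) = 36.15625, f(5.5) = 53.
T_4 = (Δx/2)·[f(x_0) + 2f(x_1) + 2f(x_2) + 2f(x_3) + f(x_4)].
Sum = 86.3515625.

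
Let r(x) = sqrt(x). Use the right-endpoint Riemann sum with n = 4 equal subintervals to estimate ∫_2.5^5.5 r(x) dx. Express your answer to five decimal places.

Δx = (5.5 − 2.5)/4 = 0.75.
Right endpoints: 3.25, 4, 4.75, 5.5.
r(3.25) ≈ 1.80278, r(4) ≈ 2.00000, r(4.75) ≈ 2.17945, r(5.5) ≈ 2.34521.
Sum = Δx · [r(3.25) + r(4) + r(4.75) + r(5.5)].
Sum ≈ 6.24557.

6.24557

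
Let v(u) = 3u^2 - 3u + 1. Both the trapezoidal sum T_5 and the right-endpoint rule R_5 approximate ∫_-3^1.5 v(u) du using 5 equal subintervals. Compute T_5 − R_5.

T_5 = 46.8225.
R_5 = 31.635.
T_5 − R_5 = 15.1875.

15.1875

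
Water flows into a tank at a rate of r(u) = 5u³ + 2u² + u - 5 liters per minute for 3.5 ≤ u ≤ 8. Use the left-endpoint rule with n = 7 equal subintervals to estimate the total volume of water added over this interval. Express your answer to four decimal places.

Δu = (8 − 3.5)/7 = 9/14.
Left endpoints: 3.5, 29/7, 67/14, 38/7, 85/14, 47/7, 103/14.
r(3.5) = 237.375, r(29/7) = 133425/343, r(67/14) = 1628919/2744, r(38/7) = 294723/343, r(85/14) = 3275865/2744, r(47/7) = 550629/343, r(103/14) = 5767155/2744.
Sum = Δu · [r(3.5) + r(29/7) + r(67/14) + ...].
Sum ≈ 4487.2347.

4487.2347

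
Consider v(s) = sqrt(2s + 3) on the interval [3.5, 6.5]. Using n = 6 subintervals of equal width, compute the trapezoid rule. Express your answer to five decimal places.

Δs = (6.5 − 3.5)/6 = 0.5.
v(3.5) ≈ 3.16228, v(4) ≈ 3.31662, v(4.5) ≈ 3.46410, v(5) ≈ 3.60555, v(5.5) ≈ 3.74166, v(6) ≈ 3.87298, v(6.5) ≈ 4.00000.
T_6 = (Δs/2)·[v(s_0) + 2v(s_1) + ... + 2v(s_{5}) + v(s_6)].
Sum ≈ 10.79103.

10.79103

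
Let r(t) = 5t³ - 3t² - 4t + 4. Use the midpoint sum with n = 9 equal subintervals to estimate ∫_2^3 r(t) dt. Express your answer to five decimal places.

56.21451

Δt = (3 − 2)/9 = 1/9.
Midpoints: 37/18, 13/6, 41/18, 43/18, 2.5, 47/18, 49/18, 17/6, 53/18.
r(37/18) = 154715/5832, r(13/6) = 6935/216, r(41/18) = 224023/5832, r(43/18) = 265289/5832, r(2.5) = 53.375, r(47/18) = 362245/5832, r(49/18) = 418415/5832, r(17/6) = 17779/216, r(53/18) = 547339/5832.
Sum = Δt · [r(37/18) + r(13/6) + r(41/18) + ...].
Sum ≈ 56.21451.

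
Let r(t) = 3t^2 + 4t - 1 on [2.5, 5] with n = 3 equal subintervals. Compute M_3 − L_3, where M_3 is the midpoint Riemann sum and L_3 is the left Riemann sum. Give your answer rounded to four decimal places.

26.3021

M_3 ≈ 143.940972.
L_3 ≈ 117.638889.
M_3 − L_3 ≈ 26.3021.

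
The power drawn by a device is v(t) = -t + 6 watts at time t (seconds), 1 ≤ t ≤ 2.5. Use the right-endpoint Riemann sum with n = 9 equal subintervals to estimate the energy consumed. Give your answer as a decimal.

6.25

Δt = (2.5 − 1)/9 = 1/6.
Right endpoints: 7/6, 4/3, 1.5, 5/3, 11/6, 2, 13/6, 7/3, 2.5.
v(7/6) = 29/6, v(4/3) = 14/3, v(1.5) = 4.5, v(5/3) = 13/3, v(11/6) = 25/6, v(2) = 4, v(13/6) = 23/6, v(7/3) = 11/3, v(2.5) = 3.5.
Sum = Δt · [v(7/6) + v(4/3) + v(1.5) + ...].
Sum = 6.25.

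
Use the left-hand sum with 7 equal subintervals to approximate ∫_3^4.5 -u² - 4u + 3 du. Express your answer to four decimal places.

Δu = (4.5 − 3)/7 = 3/14.
Left endpoints: 3, 45/14, 24/7, 51/14, 27/7, 57/14, 30/7.
f(3) = -18, f(45/14) = -3957/196, f(24/7) = -1101/49, f(51/14) = -4869/196, f(27/7) = -1338/49, f(57/14) = -5853/196, f(30/7) = -1593/49.
Sum = Δu · [f(3) + f(45/14) + f(24/7) + ...].
Sum ≈ -37.5383.

-37.5383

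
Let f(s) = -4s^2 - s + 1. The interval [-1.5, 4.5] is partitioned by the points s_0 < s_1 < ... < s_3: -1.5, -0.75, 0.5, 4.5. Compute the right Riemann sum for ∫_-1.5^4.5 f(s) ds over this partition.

-339

Subinterval widths: 0.75, 1.25, 4.
Right endpoints: -0.75, 0.5, 4.5.
f(-0.75) = -0.5, f(0.5) = -0.5, f(4.5) = -84.5.
Sum = Σ Δs_i · f(s_i).
Sum = -339.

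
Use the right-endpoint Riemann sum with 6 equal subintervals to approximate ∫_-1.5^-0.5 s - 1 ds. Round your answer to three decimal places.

Δs = (-0.5 − (-1.5))/6 = 1/6.
Right endpoints: -4/3, -7/6, -1, -5/6, -2/3, -0.5.
f(-4/3) = -7/3, f(-7/6) = -13/6, f(-1) = -2, f(-5/6) = -11/6, f(-2/3) = -5/3, f(-0.5) = -1.5.
Sum = Δs · [f(-4/3) + f(-7/6) + f(-1) + ...].
Sum ≈ -1.917.

-1.917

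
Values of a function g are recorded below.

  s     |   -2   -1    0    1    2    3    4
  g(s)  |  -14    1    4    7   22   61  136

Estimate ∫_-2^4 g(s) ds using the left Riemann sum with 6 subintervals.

81

Δs = 1.
Sum = 1·[(-14) + 1 + 4 + 7 + 22 + 61] = 81.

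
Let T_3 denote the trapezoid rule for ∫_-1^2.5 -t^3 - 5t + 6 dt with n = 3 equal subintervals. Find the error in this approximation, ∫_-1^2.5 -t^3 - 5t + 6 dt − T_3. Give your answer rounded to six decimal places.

1.786458

Exact integral: ∫_-1^2.5 f(t) dt = -1.640625.
T_3 ≈ -3.42708333.
Error ≈ -1.640625 − (-3.42708333) ≈ 1.786458.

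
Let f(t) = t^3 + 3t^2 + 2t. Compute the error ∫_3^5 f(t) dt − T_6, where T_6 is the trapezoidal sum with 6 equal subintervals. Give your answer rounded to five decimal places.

Exact integral: ∫_3^5 f(t) dt = 250.
T_6 ≈ 250.5555556.
Error ≈ 250 − 250.5555556 ≈ -0.55556.

-0.55556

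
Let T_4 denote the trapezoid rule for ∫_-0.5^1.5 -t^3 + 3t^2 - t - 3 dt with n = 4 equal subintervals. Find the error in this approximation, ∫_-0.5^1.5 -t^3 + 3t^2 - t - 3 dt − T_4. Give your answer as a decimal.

Exact integral: ∫_-0.5^1.5 f(t) dt = -4.75.
T_4 = -4.625.
Error = -4.75 − (-4.625) = -0.125.

-0.125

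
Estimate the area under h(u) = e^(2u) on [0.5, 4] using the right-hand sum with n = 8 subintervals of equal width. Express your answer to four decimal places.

Δu = (4 − 0.5)/8 = 0.4375.
Right endpoints: 0.9375, 1.375, 1.8125, 2.25, 2.6875, 3.125, 3.5625, 4.
h(0.9375) ≈ 6.5208, h(1.375) ≈ 15.6426, h(1.8125) ≈ 37.5247, h(2.25) ≈ 90.0171, h(2.6875) ≈ 215.9399, h(3.125) ≈ 518.0128, h(3.5625) ≈ 1242.6482, h(4) ≈ 2980.9580.
Sum = Δu · [h(0.9375) + h(1.375) + h(1.8125) + ...].
Sum ≈ 2234.4281.

2234.4281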